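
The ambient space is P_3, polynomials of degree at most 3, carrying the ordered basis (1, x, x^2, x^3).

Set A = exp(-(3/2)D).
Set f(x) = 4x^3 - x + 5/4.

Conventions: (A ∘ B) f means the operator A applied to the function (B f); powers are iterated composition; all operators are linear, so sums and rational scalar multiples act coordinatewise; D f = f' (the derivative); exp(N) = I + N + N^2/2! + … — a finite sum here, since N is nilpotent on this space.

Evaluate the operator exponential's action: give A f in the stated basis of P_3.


the result is g(x) = 4x^3 - 18x^2 + 26x - 43/4

order-1 term: -18x^2 + 3/2
order-2 term: 27x
order-3 term: -27/2
the series for exp(-(3/2)D) f terminates at order 3
exp(-(3/2)D) f = 4x^3 - 18x^2 + 26x - 43/4


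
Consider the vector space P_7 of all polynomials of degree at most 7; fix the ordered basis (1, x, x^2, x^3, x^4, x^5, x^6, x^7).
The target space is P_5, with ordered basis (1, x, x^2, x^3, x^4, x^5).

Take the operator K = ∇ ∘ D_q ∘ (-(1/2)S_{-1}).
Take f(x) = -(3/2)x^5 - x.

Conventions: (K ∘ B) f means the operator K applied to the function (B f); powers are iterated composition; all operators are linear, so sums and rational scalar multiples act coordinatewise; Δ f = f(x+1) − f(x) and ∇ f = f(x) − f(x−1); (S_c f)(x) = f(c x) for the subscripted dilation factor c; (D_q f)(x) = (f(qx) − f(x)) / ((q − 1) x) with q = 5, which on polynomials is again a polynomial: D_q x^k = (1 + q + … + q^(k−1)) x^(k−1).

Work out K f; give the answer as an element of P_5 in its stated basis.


the result is g(x) = -2343x^3 + (7029/2)x^2 - 2343x + 2343/4

S_{-1} f = (3/2)x^5 + x
(-(1/2)S_{-1}) f = -(3/4)x^5 - (1/2)x
D_q (-(1/2)S_{-1}) f = -(2343/4)x^4 - 1/2
∇ D_q (-(1/2)S_{-1}) f = -2343x^3 + (7029/2)x^2 - 2343x + 2343/4


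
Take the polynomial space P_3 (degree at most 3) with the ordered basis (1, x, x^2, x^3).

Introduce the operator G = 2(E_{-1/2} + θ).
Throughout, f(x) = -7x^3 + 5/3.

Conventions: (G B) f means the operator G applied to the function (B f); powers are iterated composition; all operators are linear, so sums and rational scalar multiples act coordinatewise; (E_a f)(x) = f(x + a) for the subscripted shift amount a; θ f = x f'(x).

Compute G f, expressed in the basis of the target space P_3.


the result is g(x) = -56x^3 + 21x^2 - (21/2)x + 61/12

E_{-1/2} f = -7x^3 + (21/2)x^2 - (21/4)x + 61/24
θ f = -21x^3
(E_{-1/2} + θ) f = -28x^3 + (21/2)x^2 - (21/4)x + 61/24
(2(E_{-1/2} + θ)) f = -56x^3 + 21x^2 - (21/2)x + 61/12


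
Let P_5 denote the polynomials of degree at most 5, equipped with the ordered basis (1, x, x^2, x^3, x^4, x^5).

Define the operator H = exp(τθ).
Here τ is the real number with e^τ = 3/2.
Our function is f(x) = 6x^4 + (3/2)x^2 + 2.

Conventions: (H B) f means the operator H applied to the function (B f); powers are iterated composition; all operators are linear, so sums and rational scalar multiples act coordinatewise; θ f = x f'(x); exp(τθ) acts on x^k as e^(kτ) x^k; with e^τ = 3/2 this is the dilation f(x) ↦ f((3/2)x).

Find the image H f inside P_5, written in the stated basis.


exp(τθ) x^k = e^(kτ) x^k; with e^τ = 3/2 this sends x^k to (3/2)^k x^k
x^2 ↦ 9/4 x^2
x^4 ↦ 81/16 x^4
applying this coordinatewise to f: exp(τθ) f = (243/8)x^4 + (27/8)x^2 + 2

the result is g(x) = (243/8)x^4 + (27/8)x^2 + 2


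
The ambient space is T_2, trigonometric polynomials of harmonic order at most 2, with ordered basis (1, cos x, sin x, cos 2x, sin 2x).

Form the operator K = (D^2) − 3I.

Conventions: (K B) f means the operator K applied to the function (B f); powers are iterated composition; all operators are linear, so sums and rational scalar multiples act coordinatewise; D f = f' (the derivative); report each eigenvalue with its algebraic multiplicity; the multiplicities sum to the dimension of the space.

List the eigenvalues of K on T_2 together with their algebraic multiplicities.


image of 1: -3
image of cos x: -4cos x
image of sin x: -4sin x
image of cos 2x: -7cos 2x
image of sin 2x: -7sin 2x
the matrix is diagonal; its diagonal is (-3, -4, -4, -7, -7)
for a triangular matrix the eigenvalues are the diagonal entries, with algebraic multiplicity their repetition count

λ = -7 (multiplicity 2), λ = -4 (multiplicity 2), λ = -3 (multiplicity 1)


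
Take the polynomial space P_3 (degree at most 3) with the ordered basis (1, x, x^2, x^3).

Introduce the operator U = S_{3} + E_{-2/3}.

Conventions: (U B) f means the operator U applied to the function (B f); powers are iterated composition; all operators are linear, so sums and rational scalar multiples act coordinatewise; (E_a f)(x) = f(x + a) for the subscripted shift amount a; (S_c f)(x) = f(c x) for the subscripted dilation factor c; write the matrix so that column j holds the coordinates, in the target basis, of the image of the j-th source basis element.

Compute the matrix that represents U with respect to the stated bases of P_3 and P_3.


the matrix is [[2, -2/3, 4/9, -8/27]; [0, 4, -4/3, 4/3]; [0, 0, 10, -2]; [0, 0, 0, 28]] (rows listed top to bottom)

image of 1: 2
image of x: 4x - 2/3
image of x^2: 10x^2 - (4/3)x + 4/9
image of x^3: 28x^3 - 2x^2 + (4/3)x - 8/27
each image's coordinates form column j of the matrix


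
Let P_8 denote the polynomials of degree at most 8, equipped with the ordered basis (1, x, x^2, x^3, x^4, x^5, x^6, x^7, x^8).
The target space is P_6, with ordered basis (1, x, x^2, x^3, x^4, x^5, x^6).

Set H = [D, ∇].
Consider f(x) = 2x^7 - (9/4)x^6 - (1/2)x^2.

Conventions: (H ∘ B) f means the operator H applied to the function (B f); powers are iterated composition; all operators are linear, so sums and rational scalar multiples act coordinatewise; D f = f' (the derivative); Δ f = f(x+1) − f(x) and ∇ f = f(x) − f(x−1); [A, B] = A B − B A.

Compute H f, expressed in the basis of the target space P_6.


the result is g(x) = 0

∇ f = 14x^6 - (111/2)x^5 + (415/4)x^4 - 115x^3 + (303/4)x^2 - (57/2)x + 19/4
D ∇ f = 84x^5 - (555/2)x^4 + 415x^3 - 345x^2 + (303/2)x - 57/2
D f = 14x^6 - (27/2)x^5 - x
∇ D f = 84x^5 - (555/2)x^4 + 415x^3 - 345x^2 + (303/2)x - 57/2
[D, ∇] f = 0


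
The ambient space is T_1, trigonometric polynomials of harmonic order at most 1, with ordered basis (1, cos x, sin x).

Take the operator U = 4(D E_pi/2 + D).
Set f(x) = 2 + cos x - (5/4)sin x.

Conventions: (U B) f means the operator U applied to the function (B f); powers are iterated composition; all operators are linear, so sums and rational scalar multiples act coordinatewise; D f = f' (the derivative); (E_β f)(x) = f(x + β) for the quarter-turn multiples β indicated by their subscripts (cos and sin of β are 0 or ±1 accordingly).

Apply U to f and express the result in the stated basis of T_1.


E_pi/2 f = 2 - (5/4)cos x - sin x
D E_pi/2 f = -cos x + (5/4)sin x
D f = -(5/4)cos x - sin x
(D E_pi/2 + D) f = -(9/4)cos x + (1/4)sin x
(4(D E_pi/2 + D)) f = -9cos x + sin x

g(x) = -9cos x + sin x


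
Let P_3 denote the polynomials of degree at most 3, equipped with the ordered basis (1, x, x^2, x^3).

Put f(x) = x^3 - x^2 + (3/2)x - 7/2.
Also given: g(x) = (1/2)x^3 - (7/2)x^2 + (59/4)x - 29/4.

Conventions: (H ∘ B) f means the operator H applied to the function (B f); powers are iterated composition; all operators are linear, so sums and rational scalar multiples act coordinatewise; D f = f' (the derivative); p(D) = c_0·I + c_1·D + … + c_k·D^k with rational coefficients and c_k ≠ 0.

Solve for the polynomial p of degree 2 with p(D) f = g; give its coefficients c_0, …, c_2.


D^0 f = x^3 - x^2 + (3/2)x - 7/2
D^1 f = 3x^2 - 2x + 3/2
D^2 f = 6x - 2
matching coefficients of g against c_0 f + c_1 Df + … from the top degree down determines the c_i
solution: c_0 = 1/2, c_1 = -1, c_2 = 2

c_0 = 1/2, c_1 = -1, c_2 = 2


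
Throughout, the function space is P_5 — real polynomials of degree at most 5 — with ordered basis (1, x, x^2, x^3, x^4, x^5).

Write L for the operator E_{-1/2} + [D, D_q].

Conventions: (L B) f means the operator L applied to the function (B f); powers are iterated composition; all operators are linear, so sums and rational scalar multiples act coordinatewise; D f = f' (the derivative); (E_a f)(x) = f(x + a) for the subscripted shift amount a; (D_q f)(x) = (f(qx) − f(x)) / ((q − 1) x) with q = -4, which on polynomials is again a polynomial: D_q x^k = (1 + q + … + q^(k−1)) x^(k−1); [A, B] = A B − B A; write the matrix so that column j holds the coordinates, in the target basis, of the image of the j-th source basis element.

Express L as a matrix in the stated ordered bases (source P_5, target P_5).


the matrix is [[1, -1/2, -19/4, -1/8, 1/16, -1/32]; [0, 1, -1, 143/4, -1/2, 5/16]; [0, 0, 1, -3/2, -407/2, -5/4]; [0, 0, 0, 1, -2, 2155/2]; [0, 0, 0, 0, 1, -5/2]; [0, 0, 0, 0, 0, 1]] (rows listed top to bottom)

image of 1: 1
image of x: x - 1/2
image of x^2: x^2 - x - 19/4
image of x^3: x^3 - (3/2)x^2 + (143/4)x - 1/8
image of x^4: x^4 - 2x^3 - (407/2)x^2 - (1/2)x + 1/16
image of x^5: x^5 - (5/2)x^4 + (2155/2)x^3 - (5/4)x^2 + (5/16)x - 1/32
each image's coordinates form column j of the matrix


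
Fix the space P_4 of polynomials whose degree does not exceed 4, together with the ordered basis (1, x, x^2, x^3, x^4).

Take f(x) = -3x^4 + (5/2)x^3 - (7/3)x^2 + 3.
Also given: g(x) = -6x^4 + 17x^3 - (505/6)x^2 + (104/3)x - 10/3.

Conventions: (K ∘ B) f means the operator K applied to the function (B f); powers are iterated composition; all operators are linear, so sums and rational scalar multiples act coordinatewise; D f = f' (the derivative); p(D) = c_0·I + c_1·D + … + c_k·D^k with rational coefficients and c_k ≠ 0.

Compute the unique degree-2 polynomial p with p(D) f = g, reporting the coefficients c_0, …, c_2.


D^0 f = -3x^4 + (5/2)x^3 - (7/3)x^2 + 3
D^1 f = -12x^3 + (15/2)x^2 - (14/3)x
D^2 f = -36x^2 + 15x - 14/3
matching coefficients of g against c_0 f + c_1 Df + … from the top degree down determines the c_i
solution: c_0 = 2, c_1 = -1, c_2 = 2

p(D) = 2·I − D + 2·D^2, i.e. c_0 = 2, c_1 = -1, c_2 = 2


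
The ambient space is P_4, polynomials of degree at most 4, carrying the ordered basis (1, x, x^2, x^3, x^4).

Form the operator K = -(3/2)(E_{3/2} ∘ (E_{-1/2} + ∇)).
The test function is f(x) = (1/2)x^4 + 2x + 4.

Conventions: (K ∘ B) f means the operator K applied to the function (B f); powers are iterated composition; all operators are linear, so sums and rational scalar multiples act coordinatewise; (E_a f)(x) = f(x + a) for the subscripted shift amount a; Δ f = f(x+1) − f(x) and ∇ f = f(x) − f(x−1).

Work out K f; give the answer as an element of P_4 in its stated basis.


E_{-1/2} f = (1/2)x^4 - x^3 + (3/4)x^2 + (7/4)x + 97/32
∇ f = 2x^3 - 3x^2 + 2x + 3/2
(E_{-1/2} + ∇) f = (1/2)x^4 + x^3 - (9/4)x^2 + (15/4)x + 145/32
E_{3/2} (E_{-1/2} + ∇) f = (1/2)x^4 + 4x^3 + 9x^2 + (21/2)x + 11
(-(3/2)(E_{3/2} ∘ (E_{-1/2} + ∇))) f = -(3/4)x^4 - 6x^3 - (27/2)x^2 - (63/4)x - 33/2

the image equals g(x) = -(3/4)x^4 - 6x^3 - (27/2)x^2 - (63/4)x - 33/2


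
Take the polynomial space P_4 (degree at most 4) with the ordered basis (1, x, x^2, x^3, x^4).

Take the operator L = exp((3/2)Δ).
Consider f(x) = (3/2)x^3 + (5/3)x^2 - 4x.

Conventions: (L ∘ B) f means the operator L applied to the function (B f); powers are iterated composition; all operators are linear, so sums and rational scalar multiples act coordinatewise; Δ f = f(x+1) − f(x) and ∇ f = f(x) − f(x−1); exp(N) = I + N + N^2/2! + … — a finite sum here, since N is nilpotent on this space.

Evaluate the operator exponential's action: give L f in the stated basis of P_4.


order-1 term: (27/4)x^2 + (47/4)x - 5/4
order-2 term: (81/8)x + 111/8
order-3 term: 81/16
the series for exp((3/2)Δ) f terminates at order 3
exp((3/2)Δ) f = (3/2)x^3 + (101/12)x^2 + (143/8)x + 283/16

the image equals g(x) = (3/2)x^3 + (101/12)x^2 + (143/8)x + 283/16


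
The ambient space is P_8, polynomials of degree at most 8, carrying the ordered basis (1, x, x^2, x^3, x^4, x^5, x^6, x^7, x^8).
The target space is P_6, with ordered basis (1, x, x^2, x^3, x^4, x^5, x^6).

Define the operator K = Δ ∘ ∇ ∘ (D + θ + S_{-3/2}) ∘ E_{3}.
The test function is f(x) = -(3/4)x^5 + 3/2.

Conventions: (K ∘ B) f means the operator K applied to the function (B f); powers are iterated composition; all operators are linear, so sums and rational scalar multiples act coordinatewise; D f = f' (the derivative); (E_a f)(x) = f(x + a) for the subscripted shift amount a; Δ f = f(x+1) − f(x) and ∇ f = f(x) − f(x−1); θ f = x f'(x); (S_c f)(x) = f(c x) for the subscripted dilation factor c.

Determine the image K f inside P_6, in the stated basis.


E_{3} f = -(3/4)x^5 - (45/4)x^4 - (135/2)x^3 - (405/2)x^2 - (1215/4)x - 723/4
D E_{3} f = -(15/4)x^4 - 45x^3 - (405/2)x^2 - 405x - 1215/4
θ E_{3} f = -(15/4)x^5 - 45x^4 - (405/2)x^3 - 405x^2 - (1215/4)x
S_{-3/2} E_{3} f = (729/128)x^5 - (3645/64)x^4 + (3645/16)x^3 - (3645/8)x^2 + (3645/8)x - 723/4
(D + θ + S_{-3/2}) E_{3} f = (249/128)x^5 - (6765/64)x^4 - (315/16)x^3 - (8505/8)x^2 - (2025/8)x - 969/2
∇ (D + θ + S_{-3/2}) E_{3} f = (1245/128)x^4 - (28305/64)x^3 + (38055/64)x^2 - (319965/128)x + 114939/128
Δ (∇ ∘ (D + θ + S_{-3/2}) ∘ E_{3}) f = (1245/32)x^3 - (20295/16)x^2 - (6315/64)x - 74805/32

g(x) = (1245/32)x^3 - (20295/16)x^2 - (6315/64)x - 74805/32


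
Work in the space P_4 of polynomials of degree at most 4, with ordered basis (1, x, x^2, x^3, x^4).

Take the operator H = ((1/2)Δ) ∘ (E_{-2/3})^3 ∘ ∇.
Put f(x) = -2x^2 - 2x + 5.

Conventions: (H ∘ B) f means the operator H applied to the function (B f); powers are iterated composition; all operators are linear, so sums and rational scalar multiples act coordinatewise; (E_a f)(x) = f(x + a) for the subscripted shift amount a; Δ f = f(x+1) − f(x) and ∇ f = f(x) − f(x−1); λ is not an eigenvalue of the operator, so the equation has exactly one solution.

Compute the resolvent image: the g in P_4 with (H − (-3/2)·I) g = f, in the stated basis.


the result is g(x) = -(4/3)x^2 - (4/3)x + 38/9

write g with unknown coordinates in the stated basis and equate coefficients in (H − (-3/2)·I) g = f
solving from the highest basis element down gives g = -(4/3)x^2 - (4/3)x + 38/9
check: H g = -4/3
so H g − (-3/2)·g = -2x^2 - 2x + 5 = f ✓


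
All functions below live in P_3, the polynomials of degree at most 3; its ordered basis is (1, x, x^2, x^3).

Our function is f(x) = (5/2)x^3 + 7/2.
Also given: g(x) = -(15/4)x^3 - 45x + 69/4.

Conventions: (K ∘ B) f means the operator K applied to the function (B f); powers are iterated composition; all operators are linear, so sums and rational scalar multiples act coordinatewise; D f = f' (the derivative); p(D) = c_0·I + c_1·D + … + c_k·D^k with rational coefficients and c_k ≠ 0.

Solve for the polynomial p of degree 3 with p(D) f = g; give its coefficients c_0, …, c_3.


c_0 = -3/2, c_1 = 0, c_2 = -3, c_3 = 3/2

D^0 f = (5/2)x^3 + 7/2
D^1 f = (15/2)x^2
D^2 f = 15x
D^3 f = 15
matching coefficients of g against c_0 f + c_1 Df + … from the top degree down determines the c_i
solution: c_0 = -3/2, c_1 = 0, c_2 = -3, c_3 = 3/2


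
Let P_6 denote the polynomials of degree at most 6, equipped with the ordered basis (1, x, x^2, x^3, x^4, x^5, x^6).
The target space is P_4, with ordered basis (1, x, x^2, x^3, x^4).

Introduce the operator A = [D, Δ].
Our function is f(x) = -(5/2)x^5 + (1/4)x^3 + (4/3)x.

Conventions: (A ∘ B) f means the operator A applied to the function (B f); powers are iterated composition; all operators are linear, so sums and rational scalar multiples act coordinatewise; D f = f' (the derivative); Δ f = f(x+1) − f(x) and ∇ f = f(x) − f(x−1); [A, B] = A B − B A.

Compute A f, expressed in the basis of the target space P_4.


the result is g(x) = 0

Δ f = -(25/2)x^4 - 25x^3 - (97/4)x^2 - (47/4)x - 11/12
D Δ f = -50x^3 - 75x^2 - (97/2)x - 47/4
D f = -(25/2)x^4 + (3/4)x^2 + 4/3
Δ D f = -50x^3 - 75x^2 - (97/2)x - 47/4
[D, Δ] f = 0


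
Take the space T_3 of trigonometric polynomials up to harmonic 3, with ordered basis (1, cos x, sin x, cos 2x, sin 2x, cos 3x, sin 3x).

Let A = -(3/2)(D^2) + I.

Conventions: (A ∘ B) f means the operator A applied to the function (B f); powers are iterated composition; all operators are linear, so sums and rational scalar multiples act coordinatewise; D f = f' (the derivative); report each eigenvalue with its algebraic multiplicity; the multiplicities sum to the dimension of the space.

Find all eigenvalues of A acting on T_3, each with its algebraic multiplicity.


image of 1: 1
image of cos x: (5/2)cos x
image of sin x: (5/2)sin x
image of cos 2x: 7cos 2x
image of sin 2x: 7sin 2x
image of cos 3x: (29/2)cos 3x
image of sin 3x: (29/2)sin 3x
the matrix is diagonal; its diagonal is (1, 5/2, 5/2, 7, 7, 29/2, 29/2)
for a triangular matrix the eigenvalues are the diagonal entries, with algebraic multiplicity their repetition count

λ = 1 (multiplicity 1), λ = 5/2 (multiplicity 2), λ = 7 (multiplicity 2), λ = 29/2 (multiplicity 2)


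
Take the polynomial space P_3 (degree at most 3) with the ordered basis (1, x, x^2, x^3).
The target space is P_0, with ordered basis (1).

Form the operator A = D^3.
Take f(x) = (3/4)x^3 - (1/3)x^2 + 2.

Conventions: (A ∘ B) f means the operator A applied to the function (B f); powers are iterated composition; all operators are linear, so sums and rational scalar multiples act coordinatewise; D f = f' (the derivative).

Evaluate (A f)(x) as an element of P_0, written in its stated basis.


D f = (9/4)x^2 - (2/3)x
D D f = (9/2)x - 2/3
D D D f = 9/2

the image equals g(x) = 9/2


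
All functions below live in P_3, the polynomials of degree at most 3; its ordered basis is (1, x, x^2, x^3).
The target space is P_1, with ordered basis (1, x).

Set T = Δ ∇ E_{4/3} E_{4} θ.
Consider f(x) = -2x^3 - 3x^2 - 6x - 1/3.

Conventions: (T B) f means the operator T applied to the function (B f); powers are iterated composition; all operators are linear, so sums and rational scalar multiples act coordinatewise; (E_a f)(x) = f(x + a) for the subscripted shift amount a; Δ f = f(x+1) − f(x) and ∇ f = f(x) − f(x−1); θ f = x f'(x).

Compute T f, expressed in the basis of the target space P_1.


θ f = -6x^3 - 6x^2 - 6x
E_{4} θ f = -6x^3 - 78x^2 - 342x - 504
E_{4/3} (E_{4} θ) f = -6x^3 - 102x^2 - 582x - 10016/9
∇ E_{4/3} (E_{4} θ) f = -18x^2 - 186x - 486
Δ (∇ E_{4/3}) (E_{4} θ) f = -36x - 204

the result is g(x) = -36x - 204


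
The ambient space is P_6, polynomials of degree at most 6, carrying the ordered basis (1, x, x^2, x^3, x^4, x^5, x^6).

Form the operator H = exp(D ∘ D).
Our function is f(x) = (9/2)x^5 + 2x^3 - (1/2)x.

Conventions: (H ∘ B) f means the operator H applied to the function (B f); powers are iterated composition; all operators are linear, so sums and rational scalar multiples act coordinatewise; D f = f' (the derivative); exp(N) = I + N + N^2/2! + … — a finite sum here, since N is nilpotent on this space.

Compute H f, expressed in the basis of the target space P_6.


order-1 term: 90x^3 + 12x
order-2 term: 270x
the series for exp(D ∘ D) f terminates at order 2
exp(D ∘ D) f = (9/2)x^5 + 92x^3 + (563/2)x

the result is g(x) = (9/2)x^5 + 92x^3 + (563/2)x


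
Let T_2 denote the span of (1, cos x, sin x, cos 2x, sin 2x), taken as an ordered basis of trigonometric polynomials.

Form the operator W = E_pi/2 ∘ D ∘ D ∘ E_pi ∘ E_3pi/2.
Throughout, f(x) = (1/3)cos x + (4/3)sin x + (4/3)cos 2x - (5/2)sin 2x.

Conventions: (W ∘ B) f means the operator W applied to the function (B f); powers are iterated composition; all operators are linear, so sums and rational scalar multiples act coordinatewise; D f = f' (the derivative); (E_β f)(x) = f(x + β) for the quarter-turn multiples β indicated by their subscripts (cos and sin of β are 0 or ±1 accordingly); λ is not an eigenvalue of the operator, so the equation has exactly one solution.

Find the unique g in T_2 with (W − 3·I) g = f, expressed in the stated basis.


write g with unknown coordinates in the stated basis and equate coefficients in (W − 3·I) g = f
solving from the highest basis element down gives g = -(1/6)cos x - (2/3)sin x - (4/21)cos 2x + (5/14)sin 2x
check: W g = -(1/6)cos x - (2/3)sin x + (16/21)cos 2x - (10/7)sin 2x
so W g − 3·g = (1/3)cos x + (4/3)sin x + (4/3)cos 2x - (5/2)sin 2x = f ✓

the result is g(x) = -(1/6)cos x - (2/3)sin x - (4/21)cos 2x + (5/14)sin 2x


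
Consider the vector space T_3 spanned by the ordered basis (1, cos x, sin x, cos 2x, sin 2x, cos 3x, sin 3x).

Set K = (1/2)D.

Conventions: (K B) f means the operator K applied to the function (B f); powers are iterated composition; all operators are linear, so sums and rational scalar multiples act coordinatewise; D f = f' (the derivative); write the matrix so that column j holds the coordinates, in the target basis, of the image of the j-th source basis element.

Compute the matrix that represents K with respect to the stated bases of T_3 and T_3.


the matrix is [[0, 0, 0, 0, 0, 0, 0]; [0, 0, 1/2, 0, 0, 0, 0]; [0, -1/2, 0, 0, 0, 0, 0]; [0, 0, 0, 0, 1, 0, 0]; [0, 0, 0, -1, 0, 0, 0]; [0, 0, 0, 0, 0, 0, 3/2]; [0, 0, 0, 0, 0, -3/2, 0]] (rows listed top to bottom)

image of 1: 0
image of cos x: -(1/2)sin x
image of sin x: (1/2)cos x
image of cos 2x: -sin 2x
image of sin 2x: cos 2x
image of cos 3x: -(3/2)sin 3x
image of sin 3x: (3/2)cos 3x
each image's coordinates form column j of the matrix


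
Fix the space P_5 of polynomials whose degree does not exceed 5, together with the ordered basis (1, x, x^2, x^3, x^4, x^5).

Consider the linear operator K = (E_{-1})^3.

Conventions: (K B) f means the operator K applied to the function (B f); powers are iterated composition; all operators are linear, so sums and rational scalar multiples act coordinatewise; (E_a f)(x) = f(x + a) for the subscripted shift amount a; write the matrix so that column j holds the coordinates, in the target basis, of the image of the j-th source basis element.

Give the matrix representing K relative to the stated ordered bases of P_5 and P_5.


image of 1: 1
image of x: x - 3
image of x^2: x^2 - 6x + 9
image of x^3: x^3 - 9x^2 + 27x - 27
image of x^4: x^4 - 12x^3 + 54x^2 - 108x + 81
image of x^5: x^5 - 15x^4 + 90x^3 - 270x^2 + 405x - 243
each image's coordinates form column j of the matrix

the matrix is [[1, -3, 9, -27, 81, -243]; [0, 1, -6, 27, -108, 405]; [0, 0, 1, -9, 54, -270]; [0, 0, 0, 1, -12, 90]; [0, 0, 0, 0, 1, -15]; [0, 0, 0, 0, 0, 1]] (rows listed top to bottom)


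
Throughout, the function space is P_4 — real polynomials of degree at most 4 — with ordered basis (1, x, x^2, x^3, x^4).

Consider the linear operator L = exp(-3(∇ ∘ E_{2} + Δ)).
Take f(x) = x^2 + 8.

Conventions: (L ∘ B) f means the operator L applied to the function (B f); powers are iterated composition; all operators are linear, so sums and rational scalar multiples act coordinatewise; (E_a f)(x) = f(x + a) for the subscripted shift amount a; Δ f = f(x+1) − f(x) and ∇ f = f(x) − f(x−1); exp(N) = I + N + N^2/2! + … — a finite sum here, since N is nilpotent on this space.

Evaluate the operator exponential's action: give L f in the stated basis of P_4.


g(x) = x^2 - 12x + 32

order-1 term: -12x - 12
order-2 term: 36
the series for exp(-3(∇ ∘ E_{2} + Δ)) f terminates at order 2
exp(-3(∇ ∘ E_{2} + Δ)) f = x^2 - 12x + 32


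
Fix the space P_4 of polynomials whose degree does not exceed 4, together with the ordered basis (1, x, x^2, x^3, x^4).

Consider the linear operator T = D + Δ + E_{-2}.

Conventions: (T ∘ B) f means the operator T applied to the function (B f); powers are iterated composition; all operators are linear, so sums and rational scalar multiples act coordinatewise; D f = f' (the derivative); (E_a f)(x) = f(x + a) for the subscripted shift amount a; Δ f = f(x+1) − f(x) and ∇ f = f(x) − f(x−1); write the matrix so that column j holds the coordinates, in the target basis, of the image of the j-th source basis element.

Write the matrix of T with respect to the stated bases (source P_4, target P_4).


image of 1: 1
image of x: x
image of x^2: x^2 + 5
image of x^3: x^3 + 15x - 7
image of x^4: x^4 + 30x^2 - 28x + 17
each image's coordinates form column j of the matrix

the matrix is [[1, 0, 5, -7, 17]; [0, 1, 0, 15, -28]; [0, 0, 1, 0, 30]; [0, 0, 0, 1, 0]; [0, 0, 0, 0, 1]] (rows listed top to bottom)


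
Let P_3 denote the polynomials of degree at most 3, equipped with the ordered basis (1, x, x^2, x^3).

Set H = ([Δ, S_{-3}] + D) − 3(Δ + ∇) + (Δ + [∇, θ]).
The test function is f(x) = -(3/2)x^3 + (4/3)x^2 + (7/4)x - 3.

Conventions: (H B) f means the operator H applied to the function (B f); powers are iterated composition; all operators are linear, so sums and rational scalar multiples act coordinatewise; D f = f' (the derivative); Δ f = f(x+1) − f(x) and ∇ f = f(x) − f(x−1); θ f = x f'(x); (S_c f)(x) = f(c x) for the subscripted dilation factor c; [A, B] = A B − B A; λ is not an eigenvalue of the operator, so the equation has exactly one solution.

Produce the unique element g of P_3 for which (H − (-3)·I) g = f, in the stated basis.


the image equals g(x) = -(1/2)x^3 - (343/18)x^2 + (1229/12)x + 29963/108

write g with unknown coordinates in the stated basis and equate coefficients in (H − (-3)·I) g = f
solving from the highest basis element down gives g = -(1/2)x^3 - (343/18)x^2 + (1229/12)x + 29963/108
check: H g = (117/2)x^2 - (611/2)x - 30071/36
so H g − (-3)·g = -(3/2)x^3 + (4/3)x^2 + (7/4)x - 3 = f ✓


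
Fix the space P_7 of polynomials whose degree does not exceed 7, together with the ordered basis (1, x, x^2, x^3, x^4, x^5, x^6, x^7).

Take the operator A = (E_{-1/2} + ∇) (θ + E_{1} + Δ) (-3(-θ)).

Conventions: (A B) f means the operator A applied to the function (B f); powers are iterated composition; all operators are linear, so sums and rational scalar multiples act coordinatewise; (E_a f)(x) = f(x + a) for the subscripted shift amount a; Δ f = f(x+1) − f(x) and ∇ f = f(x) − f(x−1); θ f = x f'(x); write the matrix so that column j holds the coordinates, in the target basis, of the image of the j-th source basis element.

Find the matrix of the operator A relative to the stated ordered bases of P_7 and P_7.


image of 1: 0
image of x: 6x + 9
image of x^2: 18x^2 + 42x + 21/2
image of x^3: 36x^3 + 108x^2 + 27x + 36
image of x^4: 60x^4 + 216x^3 + 18x^2 + 234x - 33/4
image of x^5: 90x^5 + 375x^4 - 75x^3 + (1725/2)x^2 - (975/8)x + 1425/16
image of x^6: 126x^6 + 594x^5 - (675/2)x^4 + 2385x^3 - (5535/8)x^2 + (5967/8)x - 1665/32
image of x^7: 168x^7 + 882x^6 - 882x^5 + (11025/2)x^4 - (5145/2)x^3 + (27783/8)x^2 - (4557/8)x + 5355/32
each image's coordinates form column j of the matrix

the matrix is [[0, 9, 21/2, 36, -33/4, 1425/16, -1665/32, 5355/32]; [0, 6, 42, 27, 234, -975/8, 5967/8, -4557/8]; [0, 0, 18, 108, 18, 1725/2, -5535/8, 27783/8]; [0, 0, 0, 36, 216, -75, 2385, -5145/2]; [0, 0, 0, 0, 60, 375, -675/2, 11025/2]; [0, 0, 0, 0, 0, 90, 594, -882]; [0, 0, 0, 0, 0, 0, 126, 882]; [0, 0, 0, 0, 0, 0, 0, 168]] (rows listed top to bottom)


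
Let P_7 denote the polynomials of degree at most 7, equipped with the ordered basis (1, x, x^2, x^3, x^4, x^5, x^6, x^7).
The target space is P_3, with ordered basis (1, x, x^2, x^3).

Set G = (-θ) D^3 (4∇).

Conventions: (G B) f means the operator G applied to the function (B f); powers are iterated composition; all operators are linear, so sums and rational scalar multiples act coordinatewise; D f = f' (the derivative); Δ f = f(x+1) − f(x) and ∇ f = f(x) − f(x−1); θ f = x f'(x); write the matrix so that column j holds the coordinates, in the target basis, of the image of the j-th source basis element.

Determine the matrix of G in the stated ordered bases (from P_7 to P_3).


image of 1: 0
image of x: 0
image of x^2: 0
image of x^3: 0
image of x^4: 0
image of x^5: -480x
image of x^6: -2880x^2 + 1440x
image of x^7: -10080x^3 + 10080x^2 - 3360x
each image's coordinates form column j of the matrix

the matrix is [[0, 0, 0, 0, 0, 0, 0, 0]; [0, 0, 0, 0, 0, -480, 1440, -3360]; [0, 0, 0, 0, 0, 0, -2880, 10080]; [0, 0, 0, 0, 0, 0, 0, -10080]] (rows listed top to bottom)


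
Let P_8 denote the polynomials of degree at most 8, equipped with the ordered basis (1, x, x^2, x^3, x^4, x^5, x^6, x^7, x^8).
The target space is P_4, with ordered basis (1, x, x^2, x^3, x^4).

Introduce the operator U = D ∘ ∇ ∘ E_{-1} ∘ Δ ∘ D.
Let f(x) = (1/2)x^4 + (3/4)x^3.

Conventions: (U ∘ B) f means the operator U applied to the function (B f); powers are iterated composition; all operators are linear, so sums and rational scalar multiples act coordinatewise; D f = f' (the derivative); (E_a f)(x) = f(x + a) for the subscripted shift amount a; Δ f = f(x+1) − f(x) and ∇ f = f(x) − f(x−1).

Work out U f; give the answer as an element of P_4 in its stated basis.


the image equals g(x) = 12

D f = 2x^3 + (9/4)x^2
Δ D f = 6x^2 + (21/2)x + 17/4
E_{-1} Δ D f = 6x^2 - (3/2)x - 1/4
∇ E_{-1} Δ D f = 12x - 15/2
D (∇ ∘ E_{-1} ∘ Δ) D f = 12


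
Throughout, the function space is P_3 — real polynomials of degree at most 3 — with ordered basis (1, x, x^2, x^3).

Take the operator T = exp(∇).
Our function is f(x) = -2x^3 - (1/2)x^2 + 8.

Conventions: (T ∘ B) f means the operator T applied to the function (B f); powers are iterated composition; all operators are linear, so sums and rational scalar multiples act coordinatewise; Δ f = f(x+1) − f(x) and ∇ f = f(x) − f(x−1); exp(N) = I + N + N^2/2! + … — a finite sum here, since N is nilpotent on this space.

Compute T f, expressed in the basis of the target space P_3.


the result is g(x) = -2x^3 - (13/2)x^2 - x + 10

order-1 term: -6x^2 + 5x - 3/2
order-2 term: -6x + 11/2
order-3 term: -2
the series for exp(∇) f terminates at order 3
exp(∇) f = -2x^3 - (13/2)x^2 - x + 10


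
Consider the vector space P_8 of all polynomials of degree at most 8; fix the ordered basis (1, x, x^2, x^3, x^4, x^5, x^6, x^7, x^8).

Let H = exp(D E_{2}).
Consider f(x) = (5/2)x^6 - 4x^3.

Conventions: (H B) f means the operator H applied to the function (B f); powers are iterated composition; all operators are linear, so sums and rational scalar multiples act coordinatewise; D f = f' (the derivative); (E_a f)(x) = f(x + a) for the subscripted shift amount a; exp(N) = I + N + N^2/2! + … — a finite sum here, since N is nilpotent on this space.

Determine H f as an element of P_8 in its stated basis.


order-1 term: 15x^5 + 150x^4 + 600x^3 + 1188x^2 + 1152x + 432
order-2 term: (75/2)x^4 + 600x^3 + 3600x^2 + 9588x + 9552
order-3 term: 50x^3 + 900x^2 + 5400x + 10796
order-4 term: (75/2)x^2 + 600x + 2400
order-5 term: 15x + 150
order-6 term: 5/2
the series for exp(D E_{2}) f terminates at order 6
exp(D E_{2}) f = (5/2)x^6 + 15x^5 + (375/2)x^4 + 1246x^3 + (11451/2)x^2 + 16755x + 46665/2

the result is g(x) = (5/2)x^6 + 15x^5 + (375/2)x^4 + 1246x^3 + (11451/2)x^2 + 16755x + 46665/2


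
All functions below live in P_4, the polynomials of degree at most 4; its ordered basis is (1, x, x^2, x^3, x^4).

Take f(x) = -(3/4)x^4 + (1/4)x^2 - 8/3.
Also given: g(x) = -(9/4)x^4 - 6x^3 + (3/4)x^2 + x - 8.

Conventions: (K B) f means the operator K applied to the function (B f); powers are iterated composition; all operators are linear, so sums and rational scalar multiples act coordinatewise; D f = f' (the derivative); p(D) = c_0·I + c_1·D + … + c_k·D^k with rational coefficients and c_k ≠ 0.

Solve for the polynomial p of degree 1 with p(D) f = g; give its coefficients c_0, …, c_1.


D^0 f = -(3/4)x^4 + (1/4)x^2 - 8/3
D^1 f = -3x^3 + (1/2)x
matching coefficients of g against c_0 f + c_1 Df + … from the top degree down determines the c_i
solution: c_0 = 3, c_1 = 2

p(D) = 3·I + 2·D, i.e. c_0 = 3, c_1 = 2


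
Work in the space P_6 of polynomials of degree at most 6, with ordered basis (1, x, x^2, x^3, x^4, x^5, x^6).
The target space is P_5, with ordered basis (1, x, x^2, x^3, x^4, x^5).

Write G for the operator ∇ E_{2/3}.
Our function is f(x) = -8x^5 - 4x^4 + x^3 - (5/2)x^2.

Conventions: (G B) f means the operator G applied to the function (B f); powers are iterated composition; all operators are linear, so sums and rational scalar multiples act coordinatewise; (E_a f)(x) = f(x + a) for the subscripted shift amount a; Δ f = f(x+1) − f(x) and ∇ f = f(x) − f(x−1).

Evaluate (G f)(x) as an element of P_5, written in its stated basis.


the result is g(x) = -40x^4 - (128/3)x^3 - (95/3)x^2 - (452/27)x - 377/162

E_{2/3} f = -8x^5 - (92/3)x^4 - (407/9)x^3 - (1883/54)x^2 - (1186/81)x - 646/243
∇ E_{2/3} f = -40x^4 - (128/3)x^3 - (95/3)x^2 - (452/27)x - 377/162


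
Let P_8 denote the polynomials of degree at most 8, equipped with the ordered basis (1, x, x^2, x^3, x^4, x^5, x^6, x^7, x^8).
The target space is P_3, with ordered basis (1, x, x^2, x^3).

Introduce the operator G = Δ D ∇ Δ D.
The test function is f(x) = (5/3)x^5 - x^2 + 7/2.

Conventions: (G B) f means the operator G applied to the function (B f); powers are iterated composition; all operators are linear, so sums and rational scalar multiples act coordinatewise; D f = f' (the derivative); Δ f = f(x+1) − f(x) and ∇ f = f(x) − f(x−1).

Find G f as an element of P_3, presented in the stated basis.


g(x) = 200

D f = (25/3)x^4 - 2x
Δ D f = (100/3)x^3 + 50x^2 + (100/3)x + 19/3
∇ (Δ D) f = 100x^2 + 50/3
D ∇ (Δ D) f = 200x
Δ D ∇ (Δ D) f = 200


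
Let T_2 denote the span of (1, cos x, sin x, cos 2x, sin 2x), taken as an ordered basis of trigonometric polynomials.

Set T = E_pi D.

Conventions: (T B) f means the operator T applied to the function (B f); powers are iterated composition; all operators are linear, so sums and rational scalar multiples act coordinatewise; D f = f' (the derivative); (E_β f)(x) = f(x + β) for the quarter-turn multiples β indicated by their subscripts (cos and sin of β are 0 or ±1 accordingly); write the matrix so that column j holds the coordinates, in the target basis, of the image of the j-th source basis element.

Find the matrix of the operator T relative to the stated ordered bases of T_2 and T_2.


image of 1: 0
image of cos x: sin x
image of sin x: -cos x
image of cos 2x: -2sin 2x
image of sin 2x: 2cos 2x
each image's coordinates form column j of the matrix

the matrix is [[0, 0, 0, 0, 0]; [0, 0, -1, 0, 0]; [0, 1, 0, 0, 0]; [0, 0, 0, 0, 2]; [0, 0, 0, -2, 0]] (rows listed top to bottom)


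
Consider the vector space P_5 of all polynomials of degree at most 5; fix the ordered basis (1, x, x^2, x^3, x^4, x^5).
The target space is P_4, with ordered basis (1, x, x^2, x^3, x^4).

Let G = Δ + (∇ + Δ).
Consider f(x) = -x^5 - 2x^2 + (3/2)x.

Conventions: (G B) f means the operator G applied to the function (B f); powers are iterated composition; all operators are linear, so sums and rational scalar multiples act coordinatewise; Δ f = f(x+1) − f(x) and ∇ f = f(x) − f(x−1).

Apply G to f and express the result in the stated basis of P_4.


g(x) = -15x^4 - 10x^3 - 30x^2 - 17x - 1/2

Δ f = -5x^4 - 10x^3 - 10x^2 - 9x - 3/2
∇ f = -5x^4 + 10x^3 - 10x^2 + x + 5/2
Δ f = -5x^4 - 10x^3 - 10x^2 - 9x - 3/2
(∇ + Δ) f = -10x^4 - 20x^2 - 8x + 1
(Δ + (∇ + Δ)) f = -15x^4 - 10x^3 - 30x^2 - 17x - 1/2


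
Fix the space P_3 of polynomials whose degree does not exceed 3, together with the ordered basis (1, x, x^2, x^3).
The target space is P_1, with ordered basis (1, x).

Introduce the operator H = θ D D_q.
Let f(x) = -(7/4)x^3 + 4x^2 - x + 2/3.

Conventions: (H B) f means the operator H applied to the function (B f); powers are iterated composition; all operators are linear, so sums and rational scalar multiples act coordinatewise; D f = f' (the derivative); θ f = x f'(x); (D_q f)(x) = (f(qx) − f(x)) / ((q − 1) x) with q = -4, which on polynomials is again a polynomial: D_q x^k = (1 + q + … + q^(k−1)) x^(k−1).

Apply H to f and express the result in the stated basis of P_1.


D_q f = -(91/4)x^2 - 12x - 1
D D_q f = -(91/2)x - 12
θ D D_q f = -(91/2)x

the image equals g(x) = -(91/2)x


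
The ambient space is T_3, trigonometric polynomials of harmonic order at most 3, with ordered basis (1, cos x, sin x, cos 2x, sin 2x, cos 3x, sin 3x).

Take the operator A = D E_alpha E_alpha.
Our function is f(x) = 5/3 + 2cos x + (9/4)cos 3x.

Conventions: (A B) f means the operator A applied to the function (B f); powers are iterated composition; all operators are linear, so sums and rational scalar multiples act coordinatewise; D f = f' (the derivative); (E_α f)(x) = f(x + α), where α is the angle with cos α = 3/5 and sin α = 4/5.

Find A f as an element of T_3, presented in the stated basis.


g(x) = -(48/25)cos x + (14/25)sin x + (69498/15625)cos 3x - (317331/62500)sin 3x

E_alpha f = 5/3 + (6/5)cos x - (8/5)sin x - (1053/500)cos 3x - (99/125)sin 3x
E_alpha E_alpha f = 5/3 - (14/25)cos x - (48/25)sin x + (105777/62500)cos 3x + (23166/15625)sin 3x
D E_alpha E_alpha f = -(48/25)cos x + (14/25)sin x + (69498/15625)cos 3x - (317331/62500)sin 3x


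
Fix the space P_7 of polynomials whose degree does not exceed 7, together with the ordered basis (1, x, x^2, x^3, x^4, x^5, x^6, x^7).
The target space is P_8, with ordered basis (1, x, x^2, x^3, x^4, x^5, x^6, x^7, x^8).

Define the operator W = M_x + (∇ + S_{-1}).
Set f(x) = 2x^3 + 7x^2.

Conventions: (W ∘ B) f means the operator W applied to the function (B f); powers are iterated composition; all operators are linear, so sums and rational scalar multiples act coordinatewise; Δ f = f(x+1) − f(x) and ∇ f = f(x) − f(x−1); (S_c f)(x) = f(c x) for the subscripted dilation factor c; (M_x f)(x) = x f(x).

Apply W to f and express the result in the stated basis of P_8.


M_x f = 2x^4 + 7x^3
∇ f = 6x^2 + 8x - 5
S_{-1} f = -2x^3 + 7x^2
(∇ + S_{-1}) f = -2x^3 + 13x^2 + 8x - 5
(M_x + (∇ + S_{-1})) f = 2x^4 + 5x^3 + 13x^2 + 8x - 5

the result is g(x) = 2x^4 + 5x^3 + 13x^2 + 8x - 5


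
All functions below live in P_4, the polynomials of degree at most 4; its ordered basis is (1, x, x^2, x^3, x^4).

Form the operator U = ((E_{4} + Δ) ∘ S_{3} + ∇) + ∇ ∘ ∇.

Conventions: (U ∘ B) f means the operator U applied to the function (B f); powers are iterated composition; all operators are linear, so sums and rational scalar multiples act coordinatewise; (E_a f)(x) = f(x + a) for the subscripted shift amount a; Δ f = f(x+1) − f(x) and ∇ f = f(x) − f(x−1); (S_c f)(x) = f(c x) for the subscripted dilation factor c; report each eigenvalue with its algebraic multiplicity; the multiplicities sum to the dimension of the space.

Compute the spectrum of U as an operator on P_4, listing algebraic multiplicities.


image of 1: 1
image of x: 3x + 16
image of x^2: 9x^2 + 92x + 154
image of x^3: 27x^3 + 408x^2 + 1380x + 1750
image of x^4: 81x^4 + 1624x^3 + 8268x^2 + 21040x + 20830
the matrix is upper triangular; its diagonal is (1, 3, 9, 27, 81)
for a triangular matrix the eigenvalues are the diagonal entries, with algebraic multiplicity their repetition count

λ = 1 (multiplicity 1), λ = 3 (multiplicity 1), λ = 9 (multiplicity 1), λ = 27 (multiplicity 1), λ = 81 (multiplicity 1)


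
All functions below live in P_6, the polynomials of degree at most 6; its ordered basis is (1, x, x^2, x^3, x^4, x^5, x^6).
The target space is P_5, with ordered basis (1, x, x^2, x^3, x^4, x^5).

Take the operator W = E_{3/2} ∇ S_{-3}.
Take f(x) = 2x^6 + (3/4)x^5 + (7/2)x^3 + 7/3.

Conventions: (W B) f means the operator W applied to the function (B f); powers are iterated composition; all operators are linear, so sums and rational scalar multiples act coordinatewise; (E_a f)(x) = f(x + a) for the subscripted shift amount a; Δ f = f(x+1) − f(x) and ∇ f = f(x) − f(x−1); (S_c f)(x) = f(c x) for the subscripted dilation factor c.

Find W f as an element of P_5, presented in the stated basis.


the result is g(x) = 8748x^5 + (171315/4)x^4 + 91125x^3 + (825147/8)x^2 + (122067/2)x + 953559/64

S_{-3} f = 1458x^6 - (729/4)x^5 - (189/2)x^3 + 7/3
∇ S_{-3} f = 8748x^5 - (91125/4)x^4 + (61965/2)x^3 - 23976x^2 + (39771/4)x - 6939/4
E_{3/2} ∇ S_{-3} f = 8748x^5 + (171315/4)x^4 + 91125x^3 + (825147/8)x^2 + (122067/2)x + 953559/64
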